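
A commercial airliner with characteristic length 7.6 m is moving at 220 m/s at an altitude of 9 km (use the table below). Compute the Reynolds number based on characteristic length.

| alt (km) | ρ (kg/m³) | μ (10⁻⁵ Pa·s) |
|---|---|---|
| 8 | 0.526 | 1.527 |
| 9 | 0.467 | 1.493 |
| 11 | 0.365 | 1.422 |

Re = 5.23×10^7

At 9 km, from the table: ρ = 0.467 kg/m³, μ = 1.493×10⁻⁵ Pa·s.
Re = ρ·v·c/μ = 0.467 × 220 × 7.6 / (1.493×10⁻⁵) = 5.23×10^7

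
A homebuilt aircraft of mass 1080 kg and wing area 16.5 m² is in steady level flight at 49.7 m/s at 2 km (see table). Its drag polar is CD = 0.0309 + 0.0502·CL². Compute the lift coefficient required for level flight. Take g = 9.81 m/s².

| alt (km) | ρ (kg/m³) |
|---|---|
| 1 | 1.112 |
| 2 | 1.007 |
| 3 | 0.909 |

At 2 km, from the table: ρ = 1.007 kg/m³.
In steady level flight, lift balances weight: W = mg = 1080 × 9.81 = 10595 N.
Dynamic pressure q = 0.5 × 1.007 × 49.7² = 1244 Pa.
CL = W/(q·S) = 10595 / (1244 × 16.5) = 0.5163.

CL = 0.516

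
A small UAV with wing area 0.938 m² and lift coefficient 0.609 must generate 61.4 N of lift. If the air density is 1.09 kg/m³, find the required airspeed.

v = 14 m/s

L = ½ρv²S·CL ⇒ v = √(2L/(ρ·S·CL))
v = √(2 × 61.4 / (1.09 × 0.938 × 0.609)) = √197.2 = 14 m/s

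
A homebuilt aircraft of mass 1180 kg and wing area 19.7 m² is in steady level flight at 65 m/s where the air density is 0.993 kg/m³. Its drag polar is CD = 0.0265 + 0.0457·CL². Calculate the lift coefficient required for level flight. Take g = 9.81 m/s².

CL = 0.28

Level flight ⇒ L = W = m·g = 1180 × 9.81 = 11576 N.
q = ½ρv² = ½ × 0.993 × 65² = 2098 Pa.
Required CL = L/(qS) = 11576/(2098·19.7) = 0.2801.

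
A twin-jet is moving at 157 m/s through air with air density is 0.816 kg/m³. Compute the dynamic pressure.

q = 10100 Pa

q = ½ρv² = ½ × 0.816 × 157² = 10100 Pa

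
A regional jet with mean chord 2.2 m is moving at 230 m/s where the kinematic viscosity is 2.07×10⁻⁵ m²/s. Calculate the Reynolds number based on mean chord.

Re = 2.44×10^7

Re = v·c/ν = 230 × 2.2 / (2.07×10⁻⁵) = 2.44×10^7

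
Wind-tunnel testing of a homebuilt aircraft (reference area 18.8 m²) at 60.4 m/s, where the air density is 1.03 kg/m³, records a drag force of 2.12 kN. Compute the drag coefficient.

From D = ½ρv²S·CD, rearranging gives CD = 2D/(ρv²S).
CD = 2 × 2120 / (1.03 × 60.4² × 18.8) = 0.06

CD = 0.06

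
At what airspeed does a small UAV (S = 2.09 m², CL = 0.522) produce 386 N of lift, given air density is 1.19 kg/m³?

v = 24.4 m/s

L = ½ρv²S·CL ⇒ v = √(2L/(ρ·S·CL))
v = √(2 × 386 / (1.19 × 2.09 × 0.522)) = √594.6 = 24.4 m/s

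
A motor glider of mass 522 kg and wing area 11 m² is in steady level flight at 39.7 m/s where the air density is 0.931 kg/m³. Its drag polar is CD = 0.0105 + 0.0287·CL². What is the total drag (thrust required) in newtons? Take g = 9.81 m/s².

D = 178 N

Level flight ⇒ L = W = m·g = 522 × 9.81 = 5120.8 N.
Dynamic pressure q = 0.5 × 0.931 × 39.7² = 733.7 Pa.
Required CL = L/(qS) = 5120.8/(733.7·11) = 0.6345.
CD = 0.0105 + 0.0287 × 0.6345² = 0.02206.
D = q·S·CD = 733.7 × 11 × 0.02206 = 178 N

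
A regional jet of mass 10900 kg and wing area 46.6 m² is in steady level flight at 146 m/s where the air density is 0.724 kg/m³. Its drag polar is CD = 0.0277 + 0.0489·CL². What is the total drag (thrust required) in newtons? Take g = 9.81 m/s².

Level flight ⇒ L = W = m·g = 10900 × 9.81 = 1.0693×10^5 N.
q = ½ρv² = ½ × 0.724 × 146² = 7716 Pa.
CL = 2W/(ρv²S) = 2×1.0693×10^5/(0.724×146²×46.6) = 0.2974.
CD = 0.0277 + 0.0489 × 0.2974² = 0.03202.
D = q·S·CD = 7716 × 46.6 × 0.03202 = 11520 N

D = 11500 N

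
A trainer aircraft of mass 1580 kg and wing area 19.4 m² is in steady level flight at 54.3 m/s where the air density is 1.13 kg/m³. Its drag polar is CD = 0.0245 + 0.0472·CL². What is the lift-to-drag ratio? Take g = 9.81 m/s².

L/D = 13.6

Weight W = mg = 1580 × 9.81 = 15500 N; in level flight L = W.
Dynamic pressure q = 0.5 × 1.13 × 54.3² = 1666 Pa.
CL = 2W/(ρv²S) = 2×15500/(1.13×54.3²×19.4) = 0.4796.
CD = 0.0245 + 0.0472 × 0.4796² = 0.03536.
L/D = CL/CD = 0.4796 / 0.03536 = 13.6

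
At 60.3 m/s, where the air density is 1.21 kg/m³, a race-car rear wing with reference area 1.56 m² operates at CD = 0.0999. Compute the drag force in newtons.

D = 343 N

Dynamic pressure q = ½ρv² = ½ × 1.21 × 60.3² = 2200 Pa.
D = q·S·CD = 2200 × 1.56 × 0.0999 = 343 N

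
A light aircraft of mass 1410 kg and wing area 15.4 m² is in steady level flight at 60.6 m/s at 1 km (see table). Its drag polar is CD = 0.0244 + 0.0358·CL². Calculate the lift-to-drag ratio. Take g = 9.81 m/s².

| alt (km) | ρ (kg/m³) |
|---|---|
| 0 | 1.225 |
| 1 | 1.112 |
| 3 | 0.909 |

At 1 km, from the table: ρ = 1.112 kg/m³.
Level flight ⇒ L = W = m·g = 1410 × 9.81 = 13832 N.
Dynamic pressure q = 0.5 × 1.112 × 60.6² = 2042 Pa.
Required CL = L/(qS) = 13832/(2042·15.4) = 0.4399.
CD = 0.0244 + 0.0358 × 0.4399² = 0.03133.
L/D = CL/CD = 0.4399 / 0.03133 = 14

L/D = 14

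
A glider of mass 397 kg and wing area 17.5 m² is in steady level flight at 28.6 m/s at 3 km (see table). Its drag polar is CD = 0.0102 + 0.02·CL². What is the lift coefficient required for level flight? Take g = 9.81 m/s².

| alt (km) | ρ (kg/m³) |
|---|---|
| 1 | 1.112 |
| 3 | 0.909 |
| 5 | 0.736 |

At 3 km, from the table: ρ = 0.909 kg/m³.
Weight W = mg = 397 × 9.81 = 3894.6 N; in level flight L = W.
q = ½ρv² = ½ × 0.909 × 28.6² = 371.8 Pa.
CL = 2W/(ρv²S) = 2×3894.6/(0.909×28.6²×17.5) = 0.5986.

CL = 0.599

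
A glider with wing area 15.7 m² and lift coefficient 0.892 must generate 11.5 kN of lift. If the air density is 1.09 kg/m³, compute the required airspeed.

v = 38.8 m/s

L = ½ρv²S·CL ⇒ v = √(2L/(ρ·S·CL))
v = √(2 × 11500 / (1.09 × 15.7 × 0.892)) = √1507 = 38.8 m/s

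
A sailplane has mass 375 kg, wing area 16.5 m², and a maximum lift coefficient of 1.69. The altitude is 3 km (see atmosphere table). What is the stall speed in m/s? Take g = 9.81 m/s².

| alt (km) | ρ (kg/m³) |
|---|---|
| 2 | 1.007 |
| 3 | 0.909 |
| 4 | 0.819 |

V_stall = 17 m/s

At 3 km, from the table: ρ = 0.909 kg/m³.
Weight W = mg = 375 × 9.81 = 3679 N.
V_stall = √(2W/(ρ·S·CL,max)) = √(2 × 3679 / (0.909 × 16.5 × 1.69))
V_stall = √290.3 = 17 m/s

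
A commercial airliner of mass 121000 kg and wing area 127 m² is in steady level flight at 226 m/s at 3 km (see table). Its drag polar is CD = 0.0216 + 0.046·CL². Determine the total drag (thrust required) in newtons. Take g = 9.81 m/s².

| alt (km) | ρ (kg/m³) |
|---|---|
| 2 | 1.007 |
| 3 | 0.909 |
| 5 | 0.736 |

At 3 km, from the table: ρ = 0.909 kg/m³.
Weight W = mg = 121000 × 9.81 = 1.187×10^6 N; in level flight L = W.
q = ½ρv² = ½ × 0.909 × 226² = 23210 Pa.
CL = W/(q·S) = 1.187×10^6 / (23210 × 127) = 0.4026.
CD = 0.0216 + 0.046 × 0.4026² = 0.02906.
D = q·S·CD = 23210 × 127 × 0.02906 = 85670 N

D = 85700 N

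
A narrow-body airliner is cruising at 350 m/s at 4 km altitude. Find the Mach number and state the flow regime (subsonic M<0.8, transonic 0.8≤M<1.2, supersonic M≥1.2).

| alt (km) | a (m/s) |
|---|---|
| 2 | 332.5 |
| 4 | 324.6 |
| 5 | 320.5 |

M = 1.08 (transonic)

At 4 km, from the table: a = 324.6 m/s.
M = v/a = 350 / 324.6 = 1.08
M = 1.08 → transonic.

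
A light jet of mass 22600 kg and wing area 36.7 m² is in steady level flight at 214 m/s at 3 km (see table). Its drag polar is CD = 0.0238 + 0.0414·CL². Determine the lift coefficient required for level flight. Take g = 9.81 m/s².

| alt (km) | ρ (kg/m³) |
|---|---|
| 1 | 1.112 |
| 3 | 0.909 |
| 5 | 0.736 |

At 3 km, from the table: ρ = 0.909 kg/m³.
Level flight ⇒ L = W = m·g = 22600 × 9.81 = 2.2171×10^5 N.
q = ½ρv² = ½ × 0.909 × 214² = 20810 Pa.
Required CL = L/(qS) = 2.2171×10^5/(20810·36.7) = 0.2902.

CL = 0.29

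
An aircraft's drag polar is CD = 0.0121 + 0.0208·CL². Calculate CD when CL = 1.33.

CD = 0.0121 + 0.0208 × 1.33² = 0.0121 + 0.03679 = 0.0489

CD = 0.0489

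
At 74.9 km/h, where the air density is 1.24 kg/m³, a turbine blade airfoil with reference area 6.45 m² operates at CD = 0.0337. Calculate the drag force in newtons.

Convert speed: v = 74.9 km/h ÷ 3.6 = 20.81 m/s.
Dynamic pressure q = ½ρv² = ½ × 1.24 × 20.81² = 268.4 Pa.
D = q·S·CD = 268.4 × 6.45 × 0.0337 = 58.3 N

D = 58.3 N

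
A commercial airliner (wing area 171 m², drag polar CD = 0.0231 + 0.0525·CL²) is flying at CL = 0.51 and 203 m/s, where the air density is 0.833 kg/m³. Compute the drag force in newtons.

CD = 0.0231 + 0.0525 × 0.51² = 0.03676
D = ½ρv²S·CD = ½ × 0.833 × 203² × 171 × 0.03676 = 1.08×10^5 N

D = 1.08×10^5 N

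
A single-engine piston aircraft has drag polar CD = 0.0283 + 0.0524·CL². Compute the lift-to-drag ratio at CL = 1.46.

L/D = 10.4

CD = 0.0283 + 0.0524 × 1.46² = 0.14
L/D = CL/CD = 1.46 / 0.14 = 10.4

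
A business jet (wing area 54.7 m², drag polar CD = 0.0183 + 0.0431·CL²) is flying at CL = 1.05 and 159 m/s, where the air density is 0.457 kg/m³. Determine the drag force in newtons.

CD = 0.0183 + 0.0431 × 1.05² = 0.06582
D = ½ρv²S·CD = ½ × 0.457 × 159² × 54.7 × 0.06582 = 20800 N

D = 20800 N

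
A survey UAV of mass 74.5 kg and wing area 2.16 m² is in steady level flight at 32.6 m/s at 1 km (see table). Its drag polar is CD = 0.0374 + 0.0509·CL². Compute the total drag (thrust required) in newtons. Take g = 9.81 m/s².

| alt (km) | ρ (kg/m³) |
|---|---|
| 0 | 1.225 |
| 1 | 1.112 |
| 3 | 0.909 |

D = 69 N

At 1 km, from the table: ρ = 1.112 kg/m³.
In steady level flight, lift balances weight: W = mg = 74.5 × 9.81 = 730.85 N.
q = ½ρv² = ½ × 1.112 × 32.6² = 590.9 Pa.
CL = W/(q·S) = 730.85 / (590.9 × 2.16) = 0.5726.
CD = 0.0374 + 0.0509 × 0.5726² = 0.05409.
D = q·S·CD = 590.9 × 2.16 × 0.05409 = 69.04 N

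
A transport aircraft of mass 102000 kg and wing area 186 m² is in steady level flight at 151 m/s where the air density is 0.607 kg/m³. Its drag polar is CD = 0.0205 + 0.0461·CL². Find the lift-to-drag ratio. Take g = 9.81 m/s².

Weight W = mg = 102000 × 9.81 = 1.0006×10^6 N; in level flight L = W.
Dynamic pressure q = 0.5 × 0.607 × 151² = 6920 Pa.
CL = 2W/(ρv²S) = 2×1.0006×10^6/(0.607×151²×186) = 0.7774.
CD = 0.0205 + 0.0461 × 0.7774² = 0.04836.
L/D = CL/CD = 0.7774 / 0.04836 = 16.1

L/D = 16.1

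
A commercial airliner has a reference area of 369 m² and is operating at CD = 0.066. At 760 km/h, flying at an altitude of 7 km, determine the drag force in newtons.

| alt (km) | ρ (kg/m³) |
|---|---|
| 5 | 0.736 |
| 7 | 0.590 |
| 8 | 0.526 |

At 7 km, from the table: ρ = 0.590 kg/m³.
Convert speed: v = 760 km/h ÷ 3.6 = 211.1 m/s.
D = ½ρv²S·CD = ½ × 0.59 × 211.1² × 369 × 0.066 = 3.2×10^5 N ≈ 320 kN

D = 3.2×10^5 N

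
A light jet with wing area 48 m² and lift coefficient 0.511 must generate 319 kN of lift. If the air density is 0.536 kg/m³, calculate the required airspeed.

v = 220 m/s

L = ½ρv²S·CL ⇒ v = √(2L/(ρ·S·CL))
v = √(2 × 3.19×10^5 / (0.536 × 48 × 0.511)) = √48530 = 220 m/s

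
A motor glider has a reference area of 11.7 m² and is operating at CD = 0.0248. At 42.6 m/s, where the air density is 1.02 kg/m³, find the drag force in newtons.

Dynamic pressure q = ½ρv² = ½ × 1.02 × 42.6² = 925.5 Pa.
D = q·S·CD = 925.5 × 11.7 × 0.0248 = 269 N

D = 269 N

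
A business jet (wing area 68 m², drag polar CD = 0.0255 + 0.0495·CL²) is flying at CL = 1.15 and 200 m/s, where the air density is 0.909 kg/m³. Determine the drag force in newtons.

CD = 0.0255 + 0.0495 × 1.15² = 0.09096
D = ½ρv²S·CD = ½ × 0.909 × 200² × 68 × 0.09096 = 1.12×10^5 N

D = 1.12×10^5 N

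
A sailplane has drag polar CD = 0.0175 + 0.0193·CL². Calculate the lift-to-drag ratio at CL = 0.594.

CD = 0.0175 + 0.0193 × 0.594² = 0.02431
L/D = CL/CD = 0.594 / 0.02431 = 24.4

L/D = 24.4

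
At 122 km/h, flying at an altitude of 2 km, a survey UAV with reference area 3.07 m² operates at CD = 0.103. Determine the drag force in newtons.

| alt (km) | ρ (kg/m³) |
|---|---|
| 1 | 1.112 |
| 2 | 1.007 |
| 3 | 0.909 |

D = 183 N

At 2 km, from the table: ρ = 1.007 kg/m³.
Convert speed: v = 122 km/h ÷ 3.6 = 33.89 m/s.
Dynamic pressure q = ½ρv² = ½ × 1.007 × 33.89² = 578.2 Pa.
D = q·S·CD = 578.2 × 3.07 × 0.103 = 183 N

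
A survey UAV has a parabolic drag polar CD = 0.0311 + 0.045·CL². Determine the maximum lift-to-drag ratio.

(L/D)max = 13.4

For CD = CD0 + K·CL², (L/D)max occurs at CL* = √(CD0/K) and equals 1/(2√(K·CD0)).
(L/D)max = 1/(2√(0.045 × 0.0311)) = 1/(2 × 0.03741) = 13.4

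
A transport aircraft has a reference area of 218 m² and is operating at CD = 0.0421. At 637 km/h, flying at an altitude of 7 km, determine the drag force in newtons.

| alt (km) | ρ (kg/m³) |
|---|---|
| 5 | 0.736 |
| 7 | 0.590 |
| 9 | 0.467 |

At 7 km, from the table: ρ = 0.590 kg/m³.
Convert speed: v = 637 km/h ÷ 3.6 = 176.9 m/s.
Dynamic pressure q = ½ρv² = ½ × 0.59 × 176.9² = 9236 Pa.
D = q·S·CD = 9236 × 218 × 0.0421 = 84800 N ≈ 84.8 kN

D = 84800 N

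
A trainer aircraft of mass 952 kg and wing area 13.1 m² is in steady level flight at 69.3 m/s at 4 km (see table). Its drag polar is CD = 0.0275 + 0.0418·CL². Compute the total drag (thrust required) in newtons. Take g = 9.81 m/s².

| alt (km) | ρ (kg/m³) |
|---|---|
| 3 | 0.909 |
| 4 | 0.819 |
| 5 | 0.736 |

D = 850 N

At 4 km, from the table: ρ = 0.819 kg/m³.
Level flight ⇒ L = W = m·g = 952 × 9.81 = 9339.1 N.
q = ½ρv² = ½ × 0.819 × 69.3² = 1967 Pa.
CL = W/(q·S) = 9339.1 / (1967 × 13.1) = 0.3625.
CD = 0.0275 + 0.0418 × 0.3625² = 0.03299.
D = q·S·CD = 1967 × 13.1 × 0.03299 = 850 N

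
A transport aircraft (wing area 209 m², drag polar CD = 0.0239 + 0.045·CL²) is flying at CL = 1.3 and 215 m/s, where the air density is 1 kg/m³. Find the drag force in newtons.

CD = 0.0239 + 0.045 × 1.3² = 0.09995
D = ½ρv²S·CD = ½ × 1 × 215² × 209 × 0.09995 = 4.83×10^5 N

D = 4.83×10^5 N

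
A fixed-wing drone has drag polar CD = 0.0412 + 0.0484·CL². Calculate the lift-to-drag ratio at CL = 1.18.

L/D = 10.9

CD = 0.0412 + 0.0484 × 1.18² = 0.1086
L/D = CL/CD = 1.18 / 0.1086 = 10.9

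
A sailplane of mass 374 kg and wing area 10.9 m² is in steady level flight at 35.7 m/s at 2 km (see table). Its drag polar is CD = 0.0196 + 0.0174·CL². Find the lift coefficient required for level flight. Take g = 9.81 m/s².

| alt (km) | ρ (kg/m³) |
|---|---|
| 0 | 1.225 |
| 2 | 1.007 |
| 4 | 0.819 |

CL = 0.525

At 2 km, from the table: ρ = 1.007 kg/m³.
Weight W = mg = 374 × 9.81 = 3668.9 N; in level flight L = W.
q = ½ρv² = ½ × 1.007 × 35.7² = 641.7 Pa.
CL = 2W/(ρv²S) = 2×3668.9/(1.007×35.7²×10.9) = 0.5245.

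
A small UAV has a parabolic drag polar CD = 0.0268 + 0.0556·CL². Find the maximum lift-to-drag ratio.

For CD = CD0 + K·CL², (L/D)max occurs at CL* = √(CD0/K) and equals 1/(2√(K·CD0)).
(L/D)max = 1/(2√(0.0556 × 0.0268)) = 1/(2 × 0.0386) = 13

(L/D)max = 13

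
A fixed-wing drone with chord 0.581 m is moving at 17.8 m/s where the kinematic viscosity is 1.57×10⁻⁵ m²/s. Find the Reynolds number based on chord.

Re = 6.59×10^5

Re = v·c/ν = 17.8 × 0.581 / (1.57×10⁻⁵) = 6.59×10^5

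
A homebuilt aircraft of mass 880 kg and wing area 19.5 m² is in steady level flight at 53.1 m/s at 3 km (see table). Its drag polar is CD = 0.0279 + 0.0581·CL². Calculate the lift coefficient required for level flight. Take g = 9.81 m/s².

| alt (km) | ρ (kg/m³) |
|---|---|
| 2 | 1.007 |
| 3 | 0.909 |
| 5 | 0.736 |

CL = 0.345

At 3 km, from the table: ρ = 0.909 kg/m³.
Level flight ⇒ L = W = m·g = 880 × 9.81 = 8632.8 N.
Dynamic pressure q = 0.5 × 0.909 × 53.1² = 1282 Pa.
Required CL = L/(qS) = 8632.8/(1282·19.5) = 0.3455.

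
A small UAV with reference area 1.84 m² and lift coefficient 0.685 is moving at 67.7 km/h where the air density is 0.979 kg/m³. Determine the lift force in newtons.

L = 218 N

Convert speed: v = 67.7 km/h ÷ 3.6 = 18.81 m/s.
L = ½ρv²S·CL = ½ × 0.979 × 18.81² × 1.84 × 0.685 = 218 N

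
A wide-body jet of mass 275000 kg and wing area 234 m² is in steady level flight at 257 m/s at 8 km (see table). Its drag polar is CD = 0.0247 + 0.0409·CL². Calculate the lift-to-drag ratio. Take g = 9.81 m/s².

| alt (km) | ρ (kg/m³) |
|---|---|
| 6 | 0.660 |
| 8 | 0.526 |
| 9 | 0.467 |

At 8 km, from the table: ρ = 0.526 kg/m³.
Weight W = mg = 275000 × 9.81 = 2.6978×10^6 N; in level flight L = W.
q = ½ρv² = ½ × 0.526 × 257² = 17370 Pa.
CL = 2W/(ρv²S) = 2×2.6978×10^6/(0.526×257²×234) = 0.6637.
CD = 0.0247 + 0.0409 × 0.6637² = 0.04272.
L/D = CL/CD = 0.6637 / 0.04272 = 15.5

L/D = 15.5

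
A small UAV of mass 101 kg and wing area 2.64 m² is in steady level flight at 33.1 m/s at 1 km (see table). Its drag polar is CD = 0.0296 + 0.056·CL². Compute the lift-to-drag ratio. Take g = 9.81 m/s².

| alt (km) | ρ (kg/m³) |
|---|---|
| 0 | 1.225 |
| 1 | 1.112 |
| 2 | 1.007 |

L/D = 12.1

At 1 km, from the table: ρ = 1.112 kg/m³.
Weight W = mg = 101 × 9.81 = 990.81 N; in level flight L = W.
Dynamic pressure q = 0.5 × 1.112 × 33.1² = 609.2 Pa.
CL = W/(q·S) = 990.81 / (609.2 × 2.64) = 0.6161.
CD = 0.0296 + 0.056 × 0.6161² = 0.05086.
L/D = CL/CD = 0.6161 / 0.05086 = 12.1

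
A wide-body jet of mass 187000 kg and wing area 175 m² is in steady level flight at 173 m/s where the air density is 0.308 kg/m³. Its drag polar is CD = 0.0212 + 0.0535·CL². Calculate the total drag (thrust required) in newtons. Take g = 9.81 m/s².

Level flight ⇒ L = W = m·g = 187000 × 9.81 = 1.8345×10^6 N.
q = ½ρv² = ½ × 0.308 × 173² = 4609 Pa.
CL = 2W/(ρv²S) = 2×1.8345×10^6/(0.308×173²×175) = 2.274.
CD = 0.0212 + 0.0535 × 2.274² = 0.2979.
D = q·S·CD = 4609 × 175 × 0.2979 = 2.403×10^5 N

D = 2.4×10^5 N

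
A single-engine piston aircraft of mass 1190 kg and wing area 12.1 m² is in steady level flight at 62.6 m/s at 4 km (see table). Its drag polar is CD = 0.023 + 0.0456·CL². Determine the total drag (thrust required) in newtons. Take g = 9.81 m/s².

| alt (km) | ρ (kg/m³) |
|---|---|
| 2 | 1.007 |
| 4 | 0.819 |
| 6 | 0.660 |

D = 767 N

At 4 km, from the table: ρ = 0.819 kg/m³.
In steady level flight, lift balances weight: W = mg = 1190 × 9.81 = 11674 N.
q = ½ρv² = ½ × 0.819 × 62.6² = 1605 Pa.
Required CL = L/(qS) = 11674/(1605·12.1) = 0.6012.
CD = 0.023 + 0.0456 × 0.6012² = 0.03948.
D = q·S·CD = 1605 × 12.1 × 0.03948 = 766.6 N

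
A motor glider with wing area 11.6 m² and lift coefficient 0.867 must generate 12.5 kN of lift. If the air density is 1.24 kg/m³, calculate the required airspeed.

v = 44.8 m/s

L = ½ρv²S·CL ⇒ v = √(2L/(ρ·S·CL))
v = √(2 × 12500 / (1.24 × 11.6 × 0.867)) = √2005 = 44.8 m/s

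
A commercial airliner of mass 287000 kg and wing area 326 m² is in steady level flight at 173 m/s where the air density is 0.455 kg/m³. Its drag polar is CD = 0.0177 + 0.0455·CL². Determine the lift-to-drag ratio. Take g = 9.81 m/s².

L/D = 14

Weight W = mg = 287000 × 9.81 = 2.8155×10^6 N; in level flight L = W.
Dynamic pressure q = 0.5 × 0.455 × 173² = 6809 Pa.
Required CL = L/(qS) = 2.8155×10^6/(6809·326) = 1.268.
CD = 0.0177 + 0.0455 × 1.268² = 0.0909.
L/D = CL/CD = 1.268 / 0.0909 = 14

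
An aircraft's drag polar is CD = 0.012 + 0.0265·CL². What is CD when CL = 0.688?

CD = 0.0245

CD = 0.012 + 0.0265 × 0.688² = 0.012 + 0.01254 = 0.0245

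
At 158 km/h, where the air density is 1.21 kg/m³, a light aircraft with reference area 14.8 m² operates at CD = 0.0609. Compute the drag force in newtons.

Convert speed: v = 158 km/h ÷ 3.6 = 43.89 m/s.
D = ½ρv²S·CD = ½ × 1.21 × 43.89² × 14.8 × 0.0609 = 1050 N

D = 1050 N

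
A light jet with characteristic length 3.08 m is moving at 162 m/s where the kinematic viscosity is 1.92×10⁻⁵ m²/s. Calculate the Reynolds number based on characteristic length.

Re = 2.6×10^7

Re = v·c/ν = 162 × 3.08 / (1.92×10⁻⁵) = 2.6×10^7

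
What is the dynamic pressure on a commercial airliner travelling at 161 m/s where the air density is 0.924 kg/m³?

q = 12000 Pa

q = ½ρv² = ½ × 0.924 × 161² = 12000 Pa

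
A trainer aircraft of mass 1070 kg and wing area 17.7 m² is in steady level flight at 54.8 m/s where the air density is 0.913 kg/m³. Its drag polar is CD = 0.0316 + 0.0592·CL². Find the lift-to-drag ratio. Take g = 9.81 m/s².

L/D = 10.1

Weight W = mg = 1070 × 9.81 = 10497 N; in level flight L = W.
q = ½ρv² = ½ × 0.913 × 54.8² = 1371 Pa.
CL = W/(q·S) = 10497 / (1371 × 17.7) = 0.4326.
CD = 0.0316 + 0.0592 × 0.4326² = 0.04268.
L/D = CL/CD = 0.4326 / 0.04268 = 10.1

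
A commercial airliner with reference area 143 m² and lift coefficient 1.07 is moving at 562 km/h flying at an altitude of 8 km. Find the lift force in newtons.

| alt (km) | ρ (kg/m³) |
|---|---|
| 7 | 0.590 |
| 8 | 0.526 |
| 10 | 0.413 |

L = 9.81×10^5 N

At 8 km, from the table: ρ = 0.526 kg/m³.
Convert speed: v = 562 km/h ÷ 3.6 = 156.1 m/s.
L = ½ρv²S·CL = ½ × 0.526 × 156.1² × 143 × 1.07 = 9.81×10^5 N ≈ 981 kN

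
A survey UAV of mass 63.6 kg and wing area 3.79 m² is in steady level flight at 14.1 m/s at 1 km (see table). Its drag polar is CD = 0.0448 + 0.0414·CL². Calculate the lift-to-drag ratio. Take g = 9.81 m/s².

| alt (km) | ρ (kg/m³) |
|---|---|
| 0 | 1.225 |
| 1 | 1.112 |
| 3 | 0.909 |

L/D = 10.9

At 1 km, from the table: ρ = 1.112 kg/m³.
Level flight ⇒ L = W = m·g = 63.6 × 9.81 = 623.92 N.
Dynamic pressure q = 0.5 × 1.112 × 14.1² = 110.5 Pa.
CL = W/(q·S) = 623.92 / (110.5 × 3.79) = 1.489.
CD = 0.0448 + 0.0414 × 1.489² = 0.1366.
L/D = CL/CD = 1.489 / 0.1366 = 10.9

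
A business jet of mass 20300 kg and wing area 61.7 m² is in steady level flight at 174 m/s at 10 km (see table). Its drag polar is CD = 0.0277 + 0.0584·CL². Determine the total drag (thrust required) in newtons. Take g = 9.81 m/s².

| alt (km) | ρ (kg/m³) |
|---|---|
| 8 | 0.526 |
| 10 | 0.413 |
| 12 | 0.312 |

D = 16700 N

At 10 km, from the table: ρ = 0.413 kg/m³.
Level flight ⇒ L = W = m·g = 20300 × 9.81 = 1.9914×10^5 N.
q = ½ρv² = ½ × 0.413 × 174² = 6252 Pa.
CL = W/(q·S) = 1.9914×10^5 / (6252 × 61.7) = 0.5163.
CD = 0.0277 + 0.0584 × 0.5163² = 0.04326.
D = q·S·CD = 6252 × 61.7 × 0.04326 = 16690 N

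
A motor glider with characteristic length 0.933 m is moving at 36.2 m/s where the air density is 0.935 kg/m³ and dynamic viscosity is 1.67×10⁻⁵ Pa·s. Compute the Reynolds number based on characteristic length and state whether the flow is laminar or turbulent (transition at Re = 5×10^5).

Re = ρ·v·c/μ = 0.935 × 36.2 × 0.933 / (1.67×10⁻⁵) = 1.89×10^6
Since 1.89×10^6 > 5×10^5, the flow is turbulent.

Re = 1.89×10^6 (turbulent)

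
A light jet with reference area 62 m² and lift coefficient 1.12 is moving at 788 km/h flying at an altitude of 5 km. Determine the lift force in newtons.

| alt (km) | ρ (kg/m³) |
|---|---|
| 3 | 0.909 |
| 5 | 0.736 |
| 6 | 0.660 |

At 5 km, from the table: ρ = 0.736 kg/m³.
Convert speed: v = 788 km/h ÷ 3.6 = 218.9 m/s.
L = ½ρv²S·CL = ½ × 0.736 × 218.9² × 62 × 1.12 = 1.22×10^6 N ≈ 1220 kN

L = 1.22×10^6 N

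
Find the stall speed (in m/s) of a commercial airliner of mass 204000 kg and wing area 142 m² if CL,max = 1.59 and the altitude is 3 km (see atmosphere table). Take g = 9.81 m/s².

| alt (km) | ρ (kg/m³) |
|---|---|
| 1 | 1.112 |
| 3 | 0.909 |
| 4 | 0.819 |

At 3 km, from the table: ρ = 0.909 kg/m³.
Stall occurs when L = W at CL,max. W = mg = 204000 × 9.81 = 2.001×10^6 N.
V_stall = √(2W/(ρ·S·CL,max)) = √(2 × 2.001×10^6 / (0.909 × 142 × 1.59))
V_stall = √19500 = 140 m/s

V_stall = 140 m/s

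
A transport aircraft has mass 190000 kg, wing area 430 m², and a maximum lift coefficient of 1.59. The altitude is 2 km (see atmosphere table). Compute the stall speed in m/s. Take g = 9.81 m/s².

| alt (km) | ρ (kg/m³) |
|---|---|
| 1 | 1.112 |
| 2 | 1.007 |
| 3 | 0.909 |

V_stall = 73.6 m/s

At 2 km, from the table: ρ = 1.007 kg/m³.
Stall occurs when L = W at CL,max. W = mg = 190000 × 9.81 = 1.864×10^6 N.
From L = ½ρV²S·CL,max = W: V_stall = √(2W/(ρSCL,max)) = √(2·1.864×10^6/(1.007·430·1.59))
V_stall = √5414 = 73.6 m/s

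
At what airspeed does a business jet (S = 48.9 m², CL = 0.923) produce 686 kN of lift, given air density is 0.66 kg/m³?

v = 215 m/s

L = ½ρv²S·CL ⇒ v = √(2L/(ρ·S·CL))
v = √(2 × 6.86×10^5 / (0.66 × 48.9 × 0.923)) = √46060 = 215 m/s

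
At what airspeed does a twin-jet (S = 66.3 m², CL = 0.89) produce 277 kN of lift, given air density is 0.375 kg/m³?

L = ½ρv²S·CL ⇒ v = √(2L/(ρ·S·CL))
v = √(2 × 2.77×10^5 / (0.375 × 66.3 × 0.89)) = √25040 = 158 m/s

v = 158 m/s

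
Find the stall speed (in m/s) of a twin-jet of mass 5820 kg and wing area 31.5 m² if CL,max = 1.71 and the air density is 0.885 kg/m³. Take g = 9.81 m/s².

Stall occurs when L = W at CL,max. W = mg = 5820 × 9.81 = 57090 N.
V_stall = √(2W/(ρ·S·CL,max)) = √(2 × 57090 / (0.885 × 31.5 × 1.71))
V_stall = √2395 = 48.9 m/s

V_stall = 48.9 m/s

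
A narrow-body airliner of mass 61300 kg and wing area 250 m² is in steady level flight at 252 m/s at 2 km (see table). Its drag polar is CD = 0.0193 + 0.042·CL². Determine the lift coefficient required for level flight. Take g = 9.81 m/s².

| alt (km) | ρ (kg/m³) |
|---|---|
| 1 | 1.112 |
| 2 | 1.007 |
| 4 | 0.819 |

At 2 km, from the table: ρ = 1.007 kg/m³.
In steady level flight, lift balances weight: W = mg = 61300 × 9.81 = 6.0135×10^5 N.
q = ½ρv² = ½ × 1.007 × 252² = 31970 Pa.
Required CL = L/(qS) = 6.0135×10^5/(31970·250) = 0.07523.

CL = 0.0752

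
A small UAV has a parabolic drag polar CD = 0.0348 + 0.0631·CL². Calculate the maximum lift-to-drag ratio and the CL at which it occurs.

(L/D)max = 10.7, at CL = 0.743

For CD = CD0 + K·CL², (L/D)max occurs at CL* = √(CD0/K) and equals 1/(2√(K·CD0)).
(L/D)max = 1/(2√(0.0631 × 0.0348)) = 1/(2 × 0.04686) = 10.7
CL* = √(0.0348/0.0631) = 0.743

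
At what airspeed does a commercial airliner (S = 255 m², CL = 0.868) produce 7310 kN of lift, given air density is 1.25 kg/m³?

v = 230 m/s

L = ½ρv²S·CL ⇒ v = √(2L/(ρ·S·CL))
v = √(2 × 7.31×10^6 / (1.25 × 255 × 0.868)) = √52840 = 230 m/s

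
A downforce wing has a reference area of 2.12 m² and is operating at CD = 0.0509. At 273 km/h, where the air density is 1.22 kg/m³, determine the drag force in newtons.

Convert speed: v = 273 km/h ÷ 3.6 = 75.83 m/s.
Dynamic pressure q = ½ρv² = ½ × 1.22 × 75.83² = 3508 Pa.
D = q·S·CD = 3508 × 2.12 × 0.0509 = 379 N

D = 379 N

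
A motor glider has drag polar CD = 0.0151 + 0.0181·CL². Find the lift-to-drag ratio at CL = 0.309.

CD = 0.0151 + 0.0181 × 0.309² = 0.01683
L/D = CL/CD = 0.309 / 0.01683 = 18.4

L/D = 18.4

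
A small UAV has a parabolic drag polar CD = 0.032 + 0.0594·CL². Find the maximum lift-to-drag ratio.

For CD = CD0 + K·CL², (L/D)max occurs at CL* = √(CD0/K) and equals 1/(2√(K·CD0)).
(L/D)max = 1/(2√(0.0594 × 0.032)) = 1/(2 × 0.0436) = 11.5

(L/D)max = 11.5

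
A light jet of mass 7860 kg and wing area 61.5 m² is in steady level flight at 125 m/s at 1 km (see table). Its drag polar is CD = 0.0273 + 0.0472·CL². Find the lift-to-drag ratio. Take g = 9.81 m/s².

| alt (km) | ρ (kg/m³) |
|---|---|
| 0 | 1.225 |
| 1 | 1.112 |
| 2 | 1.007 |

At 1 km, from the table: ρ = 1.112 kg/m³.
In steady level flight, lift balances weight: W = mg = 7860 × 9.81 = 77107 N.
q = ½ρv² = ½ × 1.112 × 125² = 8688 Pa.
CL = 2W/(ρv²S) = 2×77107/(1.112×125²×61.5) = 0.1443.
CD = 0.0273 + 0.0472 × 0.1443² = 0.02828.
L/D = CL/CD = 0.1443 / 0.02828 = 5.1

L/D = 5.1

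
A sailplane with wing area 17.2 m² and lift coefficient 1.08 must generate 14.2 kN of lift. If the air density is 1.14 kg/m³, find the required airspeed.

L = ½ρv²S·CL ⇒ v = √(2L/(ρ·S·CL))
v = √(2 × 14200 / (1.14 × 17.2 × 1.08)) = √1341 = 36.6 m/s

v = 36.6 m/s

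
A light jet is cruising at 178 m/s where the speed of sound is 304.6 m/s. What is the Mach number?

M = 0.584

M = v/a = 178 / 304.6 = 0.584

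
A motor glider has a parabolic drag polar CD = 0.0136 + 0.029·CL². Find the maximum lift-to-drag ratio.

(L/D)max = 25.2

For CD = CD0 + K·CL², (L/D)max occurs at CL* = √(CD0/K) and equals 1/(2√(K·CD0)).
(L/D)max = 1/(2√(0.029 × 0.0136)) = 1/(2 × 0.01986) = 25.2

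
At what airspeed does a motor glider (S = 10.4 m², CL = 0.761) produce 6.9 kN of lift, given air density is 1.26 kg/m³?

v = 37.2 m/s

L = ½ρv²S·CL ⇒ v = √(2L/(ρ·S·CL))
v = √(2 × 6900 / (1.26 × 10.4 × 0.761)) = √1384 = 37.2 m/s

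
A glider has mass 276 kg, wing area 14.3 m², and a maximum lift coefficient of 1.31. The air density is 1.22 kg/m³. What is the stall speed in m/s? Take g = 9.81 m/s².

V_stall = 15.4 m/s

At stall, lift equals weight: L = W = m·g = 276 × 9.81 = 2708 N.
V_stall = √(2W/(ρ·S·CL,max)) = √(2 × 2708 / (1.22 × 14.3 × 1.31))
V_stall = √236.9 = 15.4 m/s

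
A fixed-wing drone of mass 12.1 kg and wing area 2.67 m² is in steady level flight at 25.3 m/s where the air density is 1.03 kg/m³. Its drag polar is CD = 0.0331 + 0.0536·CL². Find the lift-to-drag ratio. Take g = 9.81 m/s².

Level flight ⇒ L = W = m·g = 12.1 × 9.81 = 118.7 N.
Dynamic pressure q = 0.5 × 1.03 × 25.3² = 329.6 Pa.
CL = W/(q·S) = 118.7 / (329.6 × 2.67) = 0.1349.
CD = 0.0331 + 0.0536 × 0.1349² = 0.03407.
L/D = CL/CD = 0.1349 / 0.03407 = 3.96

L/D = 3.96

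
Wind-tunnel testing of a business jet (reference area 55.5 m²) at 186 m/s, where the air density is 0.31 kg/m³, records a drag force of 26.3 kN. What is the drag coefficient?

CD = 0.0884

From D = ½ρv²S·CD, rearranging gives CD = 2D/(ρv²S).
CD = 2 × 26300 / (0.31 × 186² × 55.5) = 0.0884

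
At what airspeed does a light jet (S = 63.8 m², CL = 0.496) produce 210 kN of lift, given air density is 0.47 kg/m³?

v = 168 m/s

L = ½ρv²S·CL ⇒ v = √(2L/(ρ·S·CL))
v = √(2 × 2.1×10^5 / (0.47 × 63.8 × 0.496)) = √28240 = 168 m/s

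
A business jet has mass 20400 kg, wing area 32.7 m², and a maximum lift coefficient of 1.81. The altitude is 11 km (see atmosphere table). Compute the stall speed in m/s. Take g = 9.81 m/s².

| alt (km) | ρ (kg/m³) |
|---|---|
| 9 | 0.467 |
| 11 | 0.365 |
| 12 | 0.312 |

V_stall = 136 m/s

At 11 km, from the table: ρ = 0.365 kg/m³.
Weight W = mg = 20400 × 9.81 = 2.001×10^5 N.
V_stall = √(2W/(ρ·S·CL,max)) = √(2 × 2.001×10^5 / (0.365 × 32.7 × 1.81))
V_stall = √18530 = 136 m/s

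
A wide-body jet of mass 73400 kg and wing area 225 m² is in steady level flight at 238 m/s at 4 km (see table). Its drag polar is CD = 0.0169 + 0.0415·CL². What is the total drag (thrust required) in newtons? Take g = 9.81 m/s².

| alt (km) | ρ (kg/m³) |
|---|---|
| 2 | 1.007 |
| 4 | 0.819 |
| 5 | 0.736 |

At 4 km, from the table: ρ = 0.819 kg/m³.
Level flight ⇒ L = W = m·g = 73400 × 9.81 = 7.2005×10^5 N.
Dynamic pressure q = 0.5 × 0.819 × 238² = 23200 Pa.
CL = W/(q·S) = 7.2005×10^5 / (23200 × 225) = 0.138.
CD = 0.0169 + 0.0415 × 0.138² = 0.01769.
D = q·S·CD = 23200 × 225 × 0.01769 = 92320 N

D = 92300 N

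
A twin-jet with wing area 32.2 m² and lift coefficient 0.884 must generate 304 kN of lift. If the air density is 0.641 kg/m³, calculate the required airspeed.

L = ½ρv²S·CL ⇒ v = √(2L/(ρ·S·CL))
v = √(2 × 3.04×10^5 / (0.641 × 32.2 × 0.884)) = √33320 = 183 m/s

v = 183 m/s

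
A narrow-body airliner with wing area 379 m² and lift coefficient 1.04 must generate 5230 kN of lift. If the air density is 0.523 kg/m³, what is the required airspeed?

L = ½ρv²S·CL ⇒ v = √(2L/(ρ·S·CL))
v = √(2 × 5.23×10^6 / (0.523 × 379 × 1.04)) = √50740 = 225 m/s

v = 225 m/s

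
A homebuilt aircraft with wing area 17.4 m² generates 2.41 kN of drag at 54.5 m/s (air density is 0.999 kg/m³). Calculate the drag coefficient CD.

From D = ½ρv²S·CD, rearranging gives CD = 2D/(ρv²S).
CD = 2 × 2410 / (0.999 × 54.5² × 17.4) = 0.0934

CD = 0.0934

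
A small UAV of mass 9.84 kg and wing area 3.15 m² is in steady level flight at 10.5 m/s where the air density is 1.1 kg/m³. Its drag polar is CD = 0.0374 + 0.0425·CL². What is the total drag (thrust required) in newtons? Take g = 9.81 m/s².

Level flight ⇒ L = W = m·g = 9.84 × 9.81 = 96.53 N.
Dynamic pressure q = 0.5 × 1.1 × 10.5² = 60.64 Pa.
CL = 2W/(ρv²S) = 2×96.53/(1.1×10.5²×3.15) = 0.5054.
CD = 0.0374 + 0.0425 × 0.5054² = 0.04825.
D = q·S·CD = 60.64 × 3.15 × 0.04825 = 9.217 N

D = 9.22 N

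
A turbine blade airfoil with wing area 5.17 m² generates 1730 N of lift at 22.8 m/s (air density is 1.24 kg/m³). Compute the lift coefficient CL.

From L = ½ρv²S·CL, rearranging gives CL = 2L/(ρv²S).
CL = 2 × 1730 / (1.24 × 22.8² × 5.17) = 1.04

CL = 1.04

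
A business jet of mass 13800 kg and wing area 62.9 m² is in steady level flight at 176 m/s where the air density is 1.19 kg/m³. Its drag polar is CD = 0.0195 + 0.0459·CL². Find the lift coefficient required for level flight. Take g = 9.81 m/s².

Weight W = mg = 13800 × 9.81 = 1.3538×10^5 N; in level flight L = W.
Dynamic pressure q = 0.5 × 1.19 × 176² = 18430 Pa.
CL = 2W/(ρv²S) = 2×1.3538×10^5/(1.19×176²×62.9) = 0.1168.

CL = 0.117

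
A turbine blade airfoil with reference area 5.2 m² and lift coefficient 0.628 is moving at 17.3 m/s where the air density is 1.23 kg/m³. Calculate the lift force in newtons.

Dynamic pressure q = ½ρv² = ½ × 1.23 × 17.3² = 184.1 Pa.
L = q·S·CL = 184.1 × 5.2 × 0.628 = 601 N

L = 601 N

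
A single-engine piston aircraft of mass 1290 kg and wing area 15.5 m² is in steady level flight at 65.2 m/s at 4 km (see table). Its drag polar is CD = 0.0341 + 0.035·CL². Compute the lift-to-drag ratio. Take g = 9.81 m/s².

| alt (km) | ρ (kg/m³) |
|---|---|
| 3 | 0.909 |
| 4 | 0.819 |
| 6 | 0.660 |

At 4 km, from the table: ρ = 0.819 kg/m³.
In steady level flight, lift balances weight: W = mg = 1290 × 9.81 = 12655 N.
q = ½ρv² = ½ × 0.819 × 65.2² = 1741 Pa.
Required CL = L/(qS) = 12655/(1741·15.5) = 0.469.
CD = 0.0341 + 0.035 × 0.469² = 0.0418.
L/D = CL/CD = 0.469 / 0.0418 = 11.2

L/D = 11.2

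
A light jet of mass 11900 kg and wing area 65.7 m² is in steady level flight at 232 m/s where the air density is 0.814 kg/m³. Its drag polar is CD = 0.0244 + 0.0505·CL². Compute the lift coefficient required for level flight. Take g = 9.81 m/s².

CL = 0.0811

Weight W = mg = 11900 × 9.81 = 1.1674×10^5 N; in level flight L = W.
Dynamic pressure q = 0.5 × 0.814 × 232² = 21910 Pa.
CL = W/(q·S) = 1.1674×10^5 / (21910 × 65.7) = 0.08111.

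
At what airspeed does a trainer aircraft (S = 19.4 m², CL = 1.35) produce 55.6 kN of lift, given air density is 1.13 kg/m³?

v = 61.3 m/s

L = ½ρv²S·CL ⇒ v = √(2L/(ρ·S·CL))
v = √(2 × 55600 / (1.13 × 19.4 × 1.35)) = √3757 = 61.3 m/s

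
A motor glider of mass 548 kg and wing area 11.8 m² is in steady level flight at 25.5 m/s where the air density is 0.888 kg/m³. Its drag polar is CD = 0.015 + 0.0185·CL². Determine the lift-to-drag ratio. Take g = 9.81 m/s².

L/D = 25.8

In steady level flight, lift balances weight: W = mg = 548 × 9.81 = 5375.9 N.
Dynamic pressure q = 0.5 × 0.888 × 25.5² = 288.7 Pa.
CL = W/(q·S) = 5375.9 / (288.7 × 11.8) = 1.578.
CD = 0.015 + 0.0185 × 1.578² = 0.06107.
L/D = CL/CD = 1.578 / 0.06107 = 25.8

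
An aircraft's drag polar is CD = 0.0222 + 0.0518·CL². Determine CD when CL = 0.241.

CD = 0.0252

CD = 0.0222 + 0.0518 × 0.241² = 0.0222 + 0.003009 = 0.0252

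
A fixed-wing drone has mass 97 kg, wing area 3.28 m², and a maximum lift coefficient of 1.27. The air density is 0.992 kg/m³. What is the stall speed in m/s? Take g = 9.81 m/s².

Weight W = mg = 97 × 9.81 = 951.6 N.
From L = ½ρV²S·CL,max = W: V_stall = √(2W/(ρSCL,max)) = √(2·951.6/(0.992·3.28·1.27))
V_stall = √460.6 = 21.5 m/s

V_stall = 21.5 m/s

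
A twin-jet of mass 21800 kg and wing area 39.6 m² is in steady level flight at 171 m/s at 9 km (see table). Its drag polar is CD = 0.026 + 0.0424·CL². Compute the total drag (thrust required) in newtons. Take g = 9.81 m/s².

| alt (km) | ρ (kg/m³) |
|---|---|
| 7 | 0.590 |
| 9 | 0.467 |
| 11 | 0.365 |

At 9 km, from the table: ρ = 0.467 kg/m³.
Level flight ⇒ L = W = m·g = 21800 × 9.81 = 2.1386×10^5 N.
Dynamic pressure q = 0.5 × 0.467 × 171² = 6828 Pa.
CL = 2W/(ρv²S) = 2×2.1386×10^5/(0.467×171²×39.6) = 0.791.
CD = 0.026 + 0.0424 × 0.791² = 0.05253.
D = q·S·CD = 6828 × 39.6 × 0.05253 = 14200 N

D = 14200 N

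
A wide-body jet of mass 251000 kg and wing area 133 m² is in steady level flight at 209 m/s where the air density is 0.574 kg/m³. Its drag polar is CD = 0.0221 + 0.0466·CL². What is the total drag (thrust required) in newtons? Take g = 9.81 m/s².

In steady level flight, lift balances weight: W = mg = 251000 × 9.81 = 2.4623×10^6 N.
q = ½ρv² = ½ × 0.574 × 209² = 12540 Pa.
CL = 2W/(ρv²S) = 2×2.4623×10^6/(0.574×209²×133) = 1.477.
CD = 0.0221 + 0.0466 × 1.477² = 0.1237.
D = q·S·CD = 12540 × 133 × 0.1237 = 2.063×10^5 N

D = 2.06×10^5 N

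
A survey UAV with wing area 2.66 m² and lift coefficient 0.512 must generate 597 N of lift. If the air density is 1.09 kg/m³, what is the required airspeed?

L = ½ρv²S·CL ⇒ v = √(2L/(ρ·S·CL))
v = √(2 × 597 / (1.09 × 2.66 × 0.512)) = √804.3 = 28.4 m/s

v = 28.4 m/s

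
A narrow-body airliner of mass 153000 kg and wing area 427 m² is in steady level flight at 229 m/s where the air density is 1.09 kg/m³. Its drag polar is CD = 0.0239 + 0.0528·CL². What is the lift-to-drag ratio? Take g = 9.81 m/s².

L/D = 4.98

Weight W = mg = 153000 × 9.81 = 1.5009×10^6 N; in level flight L = W.
Dynamic pressure q = 0.5 × 1.09 × 229² = 28580 Pa.
Required CL = L/(qS) = 1.5009×10^6/(28580·427) = 0.123.
CD = 0.0239 + 0.0528 × 0.123² = 0.0247.
L/D = CL/CD = 0.123 / 0.0247 = 4.98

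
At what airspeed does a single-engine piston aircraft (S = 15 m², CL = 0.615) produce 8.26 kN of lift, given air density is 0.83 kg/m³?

v = 46.4 m/s

L = ½ρv²S·CL ⇒ v = √(2L/(ρ·S·CL))
v = √(2 × 8260 / (0.83 × 15 × 0.615)) = √2158 = 46.4 m/s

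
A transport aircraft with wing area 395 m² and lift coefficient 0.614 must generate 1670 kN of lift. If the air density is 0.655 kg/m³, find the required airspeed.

L = ½ρv²S·CL ⇒ v = √(2L/(ρ·S·CL))
v = √(2 × 1.67×10^6 / (0.655 × 395 × 0.614)) = √21030 = 145 m/s

v = 145 m/s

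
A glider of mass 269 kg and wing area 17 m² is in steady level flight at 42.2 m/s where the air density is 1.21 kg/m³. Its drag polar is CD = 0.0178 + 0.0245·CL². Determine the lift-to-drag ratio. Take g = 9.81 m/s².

Level flight ⇒ L = W = m·g = 269 × 9.81 = 2638.9 N.
Dynamic pressure q = 0.5 × 1.21 × 42.2² = 1077 Pa.
Required CL = L/(qS) = 2638.9/(1077·17) = 0.1441.
CD = 0.0178 + 0.0245 × 0.1441² = 0.01831.
L/D = CL/CD = 0.1441 / 0.01831 = 7.87

L/D = 7.87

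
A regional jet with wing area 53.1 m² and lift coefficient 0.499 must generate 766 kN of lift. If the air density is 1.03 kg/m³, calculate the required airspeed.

v = 237 m/s

L = ½ρv²S·CL ⇒ v = √(2L/(ρ·S·CL))
v = √(2 × 7.66×10^5 / (1.03 × 53.1 × 0.499)) = √56130 = 237 m/s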